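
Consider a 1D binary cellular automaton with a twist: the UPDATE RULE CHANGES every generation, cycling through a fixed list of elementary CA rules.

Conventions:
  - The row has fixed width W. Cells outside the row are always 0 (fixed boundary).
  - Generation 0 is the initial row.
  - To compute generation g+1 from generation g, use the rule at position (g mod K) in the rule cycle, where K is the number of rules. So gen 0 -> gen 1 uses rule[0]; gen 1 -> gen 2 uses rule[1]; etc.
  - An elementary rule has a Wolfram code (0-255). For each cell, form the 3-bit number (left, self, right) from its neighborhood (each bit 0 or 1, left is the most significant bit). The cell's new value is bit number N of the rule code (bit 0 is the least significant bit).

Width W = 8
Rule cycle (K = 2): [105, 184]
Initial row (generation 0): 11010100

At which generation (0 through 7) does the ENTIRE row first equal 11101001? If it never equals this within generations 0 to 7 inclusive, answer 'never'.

Answer: 1

Derivation:
Gen 0: 11010100
Gen 1 (rule 105): 11101001
Gen 2 (rule 184): 11010100
Gen 3 (rule 105): 11101001
Gen 4 (rule 184): 11010100
Gen 5 (rule 105): 11101001
Gen 6 (rule 184): 11010100
Gen 7 (rule 105): 11101001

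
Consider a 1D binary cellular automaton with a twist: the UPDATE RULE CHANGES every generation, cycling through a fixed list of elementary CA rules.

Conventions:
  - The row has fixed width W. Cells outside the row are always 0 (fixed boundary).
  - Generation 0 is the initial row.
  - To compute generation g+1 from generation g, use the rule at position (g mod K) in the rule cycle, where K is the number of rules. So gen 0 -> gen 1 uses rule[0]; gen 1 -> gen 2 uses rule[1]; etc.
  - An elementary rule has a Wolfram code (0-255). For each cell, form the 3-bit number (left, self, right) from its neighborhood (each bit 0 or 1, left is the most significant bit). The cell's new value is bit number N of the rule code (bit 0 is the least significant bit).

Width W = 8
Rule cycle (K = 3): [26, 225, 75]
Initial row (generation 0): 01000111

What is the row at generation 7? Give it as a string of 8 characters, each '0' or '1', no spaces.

Gen 0: 01000111
Gen 1 (rule 26): 10101100
Gen 2 (rule 225): 01010101
Gen 3 (rule 75): 10000000
Gen 4 (rule 26): 01000000
Gen 5 (rule 225): 00011111
Gen 6 (rule 75): 11110001
Gen 7 (rule 26): 10001010

Answer: 10001010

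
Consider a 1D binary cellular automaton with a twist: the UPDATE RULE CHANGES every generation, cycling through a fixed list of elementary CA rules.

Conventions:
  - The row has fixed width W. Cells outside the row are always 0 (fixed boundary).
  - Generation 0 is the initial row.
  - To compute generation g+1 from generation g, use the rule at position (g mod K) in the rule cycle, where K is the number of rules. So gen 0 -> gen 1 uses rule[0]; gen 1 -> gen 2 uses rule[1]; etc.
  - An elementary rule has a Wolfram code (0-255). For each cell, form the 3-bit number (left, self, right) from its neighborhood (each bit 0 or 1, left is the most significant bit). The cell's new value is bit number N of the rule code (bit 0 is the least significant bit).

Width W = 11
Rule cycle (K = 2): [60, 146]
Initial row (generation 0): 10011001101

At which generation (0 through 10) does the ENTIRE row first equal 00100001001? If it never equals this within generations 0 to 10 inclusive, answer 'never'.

Gen 0: 10011001101
Gen 1 (rule 60): 11010101011
Gen 2 (rule 146): 00000000000
Gen 3 (rule 60): 00000000000
Gen 4 (rule 146): 00000000000
Gen 5 (rule 60): 00000000000
Gen 6 (rule 146): 00000000000
Gen 7 (rule 60): 00000000000
Gen 8 (rule 146): 00000000000
Gen 9 (rule 60): 00000000000
Gen 10 (rule 146): 00000000000

Answer: never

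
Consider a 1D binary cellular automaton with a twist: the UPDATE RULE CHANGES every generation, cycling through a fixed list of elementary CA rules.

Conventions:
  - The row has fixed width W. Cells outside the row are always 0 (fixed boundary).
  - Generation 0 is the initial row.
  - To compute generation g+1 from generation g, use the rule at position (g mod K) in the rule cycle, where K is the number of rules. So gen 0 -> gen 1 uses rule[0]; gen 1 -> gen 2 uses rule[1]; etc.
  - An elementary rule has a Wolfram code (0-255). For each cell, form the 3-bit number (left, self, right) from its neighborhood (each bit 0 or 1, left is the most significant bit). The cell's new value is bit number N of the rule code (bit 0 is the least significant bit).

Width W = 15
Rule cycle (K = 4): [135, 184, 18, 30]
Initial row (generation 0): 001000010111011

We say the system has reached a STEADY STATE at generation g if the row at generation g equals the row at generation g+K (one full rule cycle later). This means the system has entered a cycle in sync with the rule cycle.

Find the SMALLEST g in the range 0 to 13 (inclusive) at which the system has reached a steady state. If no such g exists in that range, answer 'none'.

Gen 0: 001000010111011
Gen 1 (rule 135): 111011110010000
Gen 2 (rule 184): 110111101001000
Gen 3 (rule 18): 000000000110100
Gen 4 (rule 30): 000000001100110
Gen 5 (rule 135): 111111110001000
Gen 6 (rule 184): 111111101000100
Gen 7 (rule 18): 000000000101010
Gen 8 (rule 30): 000000001101011
Gen 9 (rule 135): 111111110001000
Gen 10 (rule 184): 111111101000100
Gen 11 (rule 18): 000000000101010
Gen 12 (rule 30): 000000001101011
Gen 13 (rule 135): 111111110001000
Gen 14 (rule 184): 111111101000100
Gen 15 (rule 18): 000000000101010
Gen 16 (rule 30): 000000001101011
Gen 17 (rule 135): 111111110001000

Answer: 5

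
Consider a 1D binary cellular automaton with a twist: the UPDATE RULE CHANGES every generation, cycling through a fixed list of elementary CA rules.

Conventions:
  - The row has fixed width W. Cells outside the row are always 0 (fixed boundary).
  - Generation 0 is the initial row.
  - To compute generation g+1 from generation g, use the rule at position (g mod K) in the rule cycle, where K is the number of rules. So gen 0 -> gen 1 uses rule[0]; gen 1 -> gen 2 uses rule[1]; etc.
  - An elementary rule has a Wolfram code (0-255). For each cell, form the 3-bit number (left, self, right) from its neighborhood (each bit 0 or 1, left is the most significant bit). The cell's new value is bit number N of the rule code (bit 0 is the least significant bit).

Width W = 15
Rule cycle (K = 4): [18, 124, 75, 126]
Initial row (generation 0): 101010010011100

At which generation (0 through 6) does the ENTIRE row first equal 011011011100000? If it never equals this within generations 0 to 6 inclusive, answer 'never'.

Answer: 6

Derivation:
Gen 0: 101010010011100
Gen 1 (rule 18): 000001101100010
Gen 2 (rule 124): 000001111110011
Gen 3 (rule 75): 111111000010111
Gen 4 (rule 126): 100001100111101
Gen 5 (rule 18): 010010011000000
Gen 6 (rule 124): 011011011100000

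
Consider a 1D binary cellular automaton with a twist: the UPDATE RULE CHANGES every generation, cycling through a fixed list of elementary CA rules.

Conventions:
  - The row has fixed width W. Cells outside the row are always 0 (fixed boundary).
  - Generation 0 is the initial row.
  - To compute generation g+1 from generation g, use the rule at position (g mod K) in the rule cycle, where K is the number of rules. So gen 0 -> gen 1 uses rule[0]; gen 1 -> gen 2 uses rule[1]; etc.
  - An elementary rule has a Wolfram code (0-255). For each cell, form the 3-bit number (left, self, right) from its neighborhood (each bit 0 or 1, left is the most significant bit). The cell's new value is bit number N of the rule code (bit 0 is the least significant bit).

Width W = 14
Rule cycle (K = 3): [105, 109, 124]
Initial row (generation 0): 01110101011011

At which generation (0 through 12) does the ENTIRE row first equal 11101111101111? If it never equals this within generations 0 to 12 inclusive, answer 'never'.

Answer: 12

Derivation:
Gen 0: 01110101011011
Gen 1 (rule 105): 01011010111111
Gen 2 (rule 109): 01111111100001
Gen 3 (rule 124): 01000000110001
Gen 4 (rule 105): 00011110110100
Gen 5 (rule 109): 11010011111101
Gen 6 (rule 124): 11111010000111
Gen 7 (rule 105): 10001100110101
Gen 8 (rule 109): 10101100111111
Gen 9 (rule 124): 11111110100001
Gen 10 (rule 105): 10000011001100
Gen 11 (rule 109): 10111011001101
Gen 12 (rule 124): 11101111101111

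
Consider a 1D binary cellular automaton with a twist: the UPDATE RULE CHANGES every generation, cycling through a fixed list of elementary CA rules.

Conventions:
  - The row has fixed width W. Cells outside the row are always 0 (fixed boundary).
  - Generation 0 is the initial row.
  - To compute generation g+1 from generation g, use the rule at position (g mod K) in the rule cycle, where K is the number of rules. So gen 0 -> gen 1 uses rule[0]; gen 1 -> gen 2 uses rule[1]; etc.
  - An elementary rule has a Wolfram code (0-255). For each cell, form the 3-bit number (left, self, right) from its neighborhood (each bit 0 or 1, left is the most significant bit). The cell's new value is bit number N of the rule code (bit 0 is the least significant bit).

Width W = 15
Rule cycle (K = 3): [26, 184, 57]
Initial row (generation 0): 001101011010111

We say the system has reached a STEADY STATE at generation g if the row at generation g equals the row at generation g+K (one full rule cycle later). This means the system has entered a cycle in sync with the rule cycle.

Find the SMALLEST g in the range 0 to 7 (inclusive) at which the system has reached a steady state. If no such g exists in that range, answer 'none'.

Gen 0: 001101011010111
Gen 1 (rule 26): 011000010000100
Gen 2 (rule 184): 010100001000010
Gen 3 (rule 57): 001011100111001
Gen 4 (rule 26): 010010011100110
Gen 5 (rule 184): 001001011010101
Gen 6 (rule 57): 100100110101010
Gen 7 (rule 26): 011011100000001
Gen 8 (rule 184): 010111010000000
Gen 9 (rule 57): 001100101111111
Gen 10 (rule 26): 011011001000000

Answer: none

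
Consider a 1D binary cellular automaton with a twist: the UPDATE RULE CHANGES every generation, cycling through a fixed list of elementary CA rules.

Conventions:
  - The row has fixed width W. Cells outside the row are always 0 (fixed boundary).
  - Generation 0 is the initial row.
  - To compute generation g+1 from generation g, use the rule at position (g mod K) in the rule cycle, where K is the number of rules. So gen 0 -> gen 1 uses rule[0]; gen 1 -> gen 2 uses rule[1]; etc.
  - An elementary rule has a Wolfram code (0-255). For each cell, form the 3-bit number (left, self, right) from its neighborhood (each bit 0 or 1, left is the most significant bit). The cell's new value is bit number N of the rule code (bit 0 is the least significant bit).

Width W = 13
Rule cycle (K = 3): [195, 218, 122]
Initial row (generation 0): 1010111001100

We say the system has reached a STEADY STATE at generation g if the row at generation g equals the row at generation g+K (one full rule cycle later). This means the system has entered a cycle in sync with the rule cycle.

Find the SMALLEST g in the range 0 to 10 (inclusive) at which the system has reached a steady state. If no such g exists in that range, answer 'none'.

Answer: none

Derivation:
Gen 0: 1010111001100
Gen 1 (rule 195): 0000011010101
Gen 2 (rule 218): 0000111000000
Gen 3 (rule 122): 0001101100000
Gen 4 (rule 195): 1110100101111
Gen 5 (rule 218): 1110011001111
Gen 6 (rule 122): 1011111111001
Gen 7 (rule 195): 0001111111010
Gen 8 (rule 218): 0011111111001
Gen 9 (rule 122): 0110000001110
Gen 10 (rule 195): 1010111110110
Gen 11 (rule 218): 0000111110111
Gen 12 (rule 122): 0001100011101
Gen 13 (rule 195): 1110101101100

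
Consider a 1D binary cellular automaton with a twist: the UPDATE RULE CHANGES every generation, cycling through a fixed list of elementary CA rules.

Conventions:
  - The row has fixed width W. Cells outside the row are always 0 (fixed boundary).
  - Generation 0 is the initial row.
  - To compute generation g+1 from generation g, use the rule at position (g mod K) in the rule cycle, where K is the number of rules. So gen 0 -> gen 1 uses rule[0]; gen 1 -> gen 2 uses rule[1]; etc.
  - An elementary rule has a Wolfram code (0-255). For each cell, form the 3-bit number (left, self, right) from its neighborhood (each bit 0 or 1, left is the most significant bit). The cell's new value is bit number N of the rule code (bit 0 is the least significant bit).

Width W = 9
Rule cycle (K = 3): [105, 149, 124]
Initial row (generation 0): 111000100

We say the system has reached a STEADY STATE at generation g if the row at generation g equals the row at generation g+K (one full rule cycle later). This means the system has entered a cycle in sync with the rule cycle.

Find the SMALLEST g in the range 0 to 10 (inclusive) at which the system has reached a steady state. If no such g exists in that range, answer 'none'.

Answer: none

Derivation:
Gen 0: 111000100
Gen 1 (rule 105): 101010001
Gen 2 (rule 149): 101011101
Gen 3 (rule 124): 111110111
Gen 4 (rule 105): 100011101
Gen 5 (rule 149): 111001001
Gen 6 (rule 124): 101101101
Gen 7 (rule 105): 011111110
Gen 8 (rule 149): 001111101
Gen 9 (rule 124): 001000111
Gen 10 (rule 105): 100010101
Gen 11 (rule 149): 111010101
Gen 12 (rule 124): 101111111
Gen 13 (rule 105): 011000001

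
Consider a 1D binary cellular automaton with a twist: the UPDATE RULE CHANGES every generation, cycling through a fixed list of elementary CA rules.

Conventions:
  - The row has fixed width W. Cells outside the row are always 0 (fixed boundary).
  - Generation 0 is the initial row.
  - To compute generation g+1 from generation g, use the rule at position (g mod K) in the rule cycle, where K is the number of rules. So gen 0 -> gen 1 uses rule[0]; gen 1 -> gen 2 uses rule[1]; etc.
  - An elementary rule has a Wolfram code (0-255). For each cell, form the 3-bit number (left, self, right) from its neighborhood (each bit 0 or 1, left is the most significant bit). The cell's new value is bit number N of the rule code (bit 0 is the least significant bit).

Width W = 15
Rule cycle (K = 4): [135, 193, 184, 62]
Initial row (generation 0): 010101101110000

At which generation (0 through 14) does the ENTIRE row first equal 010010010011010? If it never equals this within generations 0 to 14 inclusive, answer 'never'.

Gen 0: 010101101110000
Gen 1 (rule 135): 110100000100111
Gen 2 (rule 193): 010001110000011
Gen 3 (rule 184): 001001101000010
Gen 4 (rule 62): 011111011100111
Gen 5 (rule 135): 101110001001010
Gen 6 (rule 193): 000110100000000
Gen 7 (rule 184): 000101010000000
Gen 8 (rule 62): 001111111000000
Gen 9 (rule 135): 110111110011111
Gen 10 (rule 193): 010011110001111
Gen 11 (rule 184): 001011101001110
Gen 12 (rule 62): 011110011111001
Gen 13 (rule 135): 101100101110011
Gen 14 (rule 193): 000100000110001

Answer: never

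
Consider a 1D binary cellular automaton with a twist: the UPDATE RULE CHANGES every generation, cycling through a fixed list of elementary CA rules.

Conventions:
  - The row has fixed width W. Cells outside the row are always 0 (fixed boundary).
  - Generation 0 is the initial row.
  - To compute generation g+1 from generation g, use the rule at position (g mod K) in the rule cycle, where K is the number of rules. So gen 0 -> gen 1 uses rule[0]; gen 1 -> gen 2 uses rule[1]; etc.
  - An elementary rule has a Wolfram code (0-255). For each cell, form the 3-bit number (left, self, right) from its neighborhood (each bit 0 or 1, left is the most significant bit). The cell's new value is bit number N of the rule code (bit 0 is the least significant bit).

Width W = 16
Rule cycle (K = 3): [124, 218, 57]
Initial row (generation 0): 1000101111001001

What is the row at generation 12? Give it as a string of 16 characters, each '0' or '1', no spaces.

Answer: 1000110000100111

Derivation:
Gen 0: 1000101111001001
Gen 1 (rule 124): 1100111001101101
Gen 2 (rule 218): 1111111111101100
Gen 3 (rule 57): 1000000000011011
Gen 4 (rule 124): 1100000000011111
Gen 5 (rule 218): 1110000000111111
Gen 6 (rule 57): 1001111110100000
Gen 7 (rule 124): 1101000011110000
Gen 8 (rule 218): 1100100111111000
Gen 9 (rule 57): 1010010100000111
Gen 10 (rule 124): 1111011110000101
Gen 11 (rule 218): 1111011111001000
Gen 12 (rule 57): 1000110000100111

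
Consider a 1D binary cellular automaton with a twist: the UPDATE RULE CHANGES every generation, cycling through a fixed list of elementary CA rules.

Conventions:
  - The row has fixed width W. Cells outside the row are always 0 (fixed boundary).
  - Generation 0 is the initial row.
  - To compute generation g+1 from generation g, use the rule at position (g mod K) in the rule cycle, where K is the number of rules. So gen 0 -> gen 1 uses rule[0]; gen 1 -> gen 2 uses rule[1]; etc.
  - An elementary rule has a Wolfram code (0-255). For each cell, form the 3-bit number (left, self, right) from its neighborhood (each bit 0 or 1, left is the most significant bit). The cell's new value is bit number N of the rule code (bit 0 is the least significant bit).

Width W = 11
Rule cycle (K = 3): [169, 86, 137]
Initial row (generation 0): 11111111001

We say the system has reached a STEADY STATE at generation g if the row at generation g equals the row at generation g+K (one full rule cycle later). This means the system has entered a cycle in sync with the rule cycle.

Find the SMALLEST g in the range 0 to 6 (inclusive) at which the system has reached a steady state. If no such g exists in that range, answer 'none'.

Answer: none

Derivation:
Gen 0: 11111111001
Gen 1 (rule 169): 11111110000
Gen 2 (rule 86): 00000011000
Gen 3 (rule 137): 11111010011
Gen 4 (rule 169): 11110100010
Gen 5 (rule 86): 00010110111
Gen 6 (rule 137): 11000100110
Gen 7 (rule 169): 10010000100
Gen 8 (rule 86): 11111001110
Gen 9 (rule 137): 11110001100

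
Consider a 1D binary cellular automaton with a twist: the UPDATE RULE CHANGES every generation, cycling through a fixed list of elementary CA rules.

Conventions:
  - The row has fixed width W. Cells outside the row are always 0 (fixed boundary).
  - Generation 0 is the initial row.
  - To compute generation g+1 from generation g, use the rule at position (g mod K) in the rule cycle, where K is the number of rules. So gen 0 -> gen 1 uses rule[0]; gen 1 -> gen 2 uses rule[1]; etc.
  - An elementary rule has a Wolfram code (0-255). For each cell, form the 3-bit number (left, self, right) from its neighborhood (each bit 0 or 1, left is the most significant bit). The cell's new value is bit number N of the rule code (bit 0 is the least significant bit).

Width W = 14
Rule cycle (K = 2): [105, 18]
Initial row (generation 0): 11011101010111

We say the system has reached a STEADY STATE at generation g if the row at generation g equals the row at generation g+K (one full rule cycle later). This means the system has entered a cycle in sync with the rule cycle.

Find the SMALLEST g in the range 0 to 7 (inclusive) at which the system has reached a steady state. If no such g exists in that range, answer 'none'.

Answer: 2

Derivation:
Gen 0: 11011101010111
Gen 1 (rule 105): 11110110101101
Gen 2 (rule 18): 00000000000000
Gen 3 (rule 105): 11111111111111
Gen 4 (rule 18): 00000000000000
Gen 5 (rule 105): 11111111111111
Gen 6 (rule 18): 00000000000000
Gen 7 (rule 105): 11111111111111
Gen 8 (rule 18): 00000000000000
Gen 9 (rule 105): 11111111111111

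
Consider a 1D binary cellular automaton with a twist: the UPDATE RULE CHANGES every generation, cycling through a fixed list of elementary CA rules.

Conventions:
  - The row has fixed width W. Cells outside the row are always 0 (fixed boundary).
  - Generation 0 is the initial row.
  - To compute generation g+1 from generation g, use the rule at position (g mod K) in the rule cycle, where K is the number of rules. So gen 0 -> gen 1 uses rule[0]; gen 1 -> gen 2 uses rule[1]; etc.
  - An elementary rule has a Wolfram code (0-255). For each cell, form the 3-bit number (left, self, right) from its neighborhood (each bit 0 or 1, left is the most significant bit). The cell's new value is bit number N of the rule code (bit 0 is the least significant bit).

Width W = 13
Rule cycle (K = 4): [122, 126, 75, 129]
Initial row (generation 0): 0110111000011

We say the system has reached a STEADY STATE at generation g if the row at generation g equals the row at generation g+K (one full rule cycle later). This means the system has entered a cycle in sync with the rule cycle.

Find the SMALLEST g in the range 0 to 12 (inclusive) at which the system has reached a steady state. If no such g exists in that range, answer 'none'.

Gen 0: 0110111000011
Gen 1 (rule 122): 1111101100111
Gen 2 (rule 126): 1000111111101
Gen 3 (rule 75): 0011100000100
Gen 4 (rule 129): 1001001110001
Gen 5 (rule 122): 0110111011010
Gen 6 (rule 126): 1111101111111
Gen 7 (rule 75): 1000101000001
Gen 8 (rule 129): 0010000011100
Gen 9 (rule 122): 0101000110110
Gen 10 (rule 126): 1111101111111
Gen 11 (rule 75): 1000101000001
Gen 12 (rule 129): 0010000011100
Gen 13 (rule 122): 0101000110110
Gen 14 (rule 126): 1111101111111
Gen 15 (rule 75): 1000101000001
Gen 16 (rule 129): 0010000011100

Answer: 6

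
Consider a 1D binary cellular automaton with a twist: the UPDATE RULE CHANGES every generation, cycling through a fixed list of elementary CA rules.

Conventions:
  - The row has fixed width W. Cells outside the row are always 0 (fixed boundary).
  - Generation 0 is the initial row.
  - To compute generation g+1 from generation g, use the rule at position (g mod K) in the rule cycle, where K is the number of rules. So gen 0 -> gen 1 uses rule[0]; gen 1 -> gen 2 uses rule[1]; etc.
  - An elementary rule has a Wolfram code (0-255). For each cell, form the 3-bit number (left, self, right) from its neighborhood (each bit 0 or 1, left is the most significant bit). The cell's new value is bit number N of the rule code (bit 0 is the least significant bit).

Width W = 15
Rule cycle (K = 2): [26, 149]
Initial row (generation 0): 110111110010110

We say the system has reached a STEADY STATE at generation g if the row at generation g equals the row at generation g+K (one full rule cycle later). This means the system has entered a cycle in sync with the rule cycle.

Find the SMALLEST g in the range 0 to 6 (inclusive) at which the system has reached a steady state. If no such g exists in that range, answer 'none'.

Gen 0: 110111110010110
Gen 1 (rule 26): 100100001100101
Gen 2 (rule 149): 110111100010101
Gen 3 (rule 26): 100100010100000
Gen 4 (rule 149): 110111010111111
Gen 5 (rule 26): 100100000100000
Gen 6 (rule 149): 110111110111111
Gen 7 (rule 26): 100100000100000
Gen 8 (rule 149): 110111110111111

Answer: 5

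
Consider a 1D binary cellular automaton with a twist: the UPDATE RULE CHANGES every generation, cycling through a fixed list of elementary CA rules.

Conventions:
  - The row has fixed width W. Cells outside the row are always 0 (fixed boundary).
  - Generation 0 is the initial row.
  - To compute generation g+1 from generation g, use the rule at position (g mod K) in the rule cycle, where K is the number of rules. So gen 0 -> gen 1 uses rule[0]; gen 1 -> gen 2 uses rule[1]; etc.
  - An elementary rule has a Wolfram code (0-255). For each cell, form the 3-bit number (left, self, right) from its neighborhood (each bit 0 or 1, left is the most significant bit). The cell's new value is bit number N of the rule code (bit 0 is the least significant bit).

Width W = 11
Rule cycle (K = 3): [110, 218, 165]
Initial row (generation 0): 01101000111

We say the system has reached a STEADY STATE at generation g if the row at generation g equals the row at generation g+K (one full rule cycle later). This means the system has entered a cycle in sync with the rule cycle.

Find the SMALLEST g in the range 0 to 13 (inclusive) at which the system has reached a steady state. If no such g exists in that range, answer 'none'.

Gen 0: 01101000111
Gen 1 (rule 110): 11111001101
Gen 2 (rule 218): 11111111100
Gen 3 (rule 165): 01111111001
Gen 4 (rule 110): 11000001011
Gen 5 (rule 218): 11100010011
Gen 6 (rule 165): 01001010000
Gen 7 (rule 110): 11011110000
Gen 8 (rule 218): 11011111000
Gen 9 (rule 165): 00101110011
Gen 10 (rule 110): 01111010111
Gen 11 (rule 218): 11111000111
Gen 12 (rule 165): 01110010010
Gen 13 (rule 110): 11010110110
Gen 14 (rule 218): 11000110111
Gen 15 (rule 165): 00010001010
Gen 16 (rule 110): 00110011110

Answer: none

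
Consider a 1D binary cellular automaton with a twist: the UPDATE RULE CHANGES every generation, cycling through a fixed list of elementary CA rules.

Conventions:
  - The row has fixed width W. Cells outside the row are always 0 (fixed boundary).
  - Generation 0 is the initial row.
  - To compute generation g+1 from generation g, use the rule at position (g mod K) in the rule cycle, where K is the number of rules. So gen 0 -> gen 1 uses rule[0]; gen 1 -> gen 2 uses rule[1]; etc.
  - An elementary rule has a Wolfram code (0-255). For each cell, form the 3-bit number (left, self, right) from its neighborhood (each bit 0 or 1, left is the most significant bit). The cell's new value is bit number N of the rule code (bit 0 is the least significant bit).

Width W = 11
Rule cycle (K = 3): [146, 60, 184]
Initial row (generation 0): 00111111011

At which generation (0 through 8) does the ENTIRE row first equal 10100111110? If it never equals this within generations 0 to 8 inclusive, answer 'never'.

Answer: 6

Derivation:
Gen 0: 00111111011
Gen 1 (rule 146): 01011110000
Gen 2 (rule 60): 01110001000
Gen 3 (rule 184): 01101000100
Gen 4 (rule 146): 10000101010
Gen 5 (rule 60): 11000111111
Gen 6 (rule 184): 10100111110
Gen 7 (rule 146): 00011011101
Gen 8 (rule 60): 00010110011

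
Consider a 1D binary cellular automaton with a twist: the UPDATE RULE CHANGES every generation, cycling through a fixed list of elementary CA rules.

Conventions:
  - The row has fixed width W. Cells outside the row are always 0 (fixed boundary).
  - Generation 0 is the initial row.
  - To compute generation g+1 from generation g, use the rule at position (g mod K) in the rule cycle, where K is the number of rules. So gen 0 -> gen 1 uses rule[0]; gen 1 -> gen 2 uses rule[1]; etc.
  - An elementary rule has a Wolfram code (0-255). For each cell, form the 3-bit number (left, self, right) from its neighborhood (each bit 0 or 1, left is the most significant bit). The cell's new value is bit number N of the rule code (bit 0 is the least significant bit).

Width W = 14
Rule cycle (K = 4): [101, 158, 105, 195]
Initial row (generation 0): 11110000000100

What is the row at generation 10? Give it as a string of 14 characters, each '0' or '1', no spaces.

Gen 0: 11110000000100
Gen 1 (rule 101): 00010111110101
Gen 2 (rule 158): 00110111100101
Gen 3 (rule 105): 10111100100010
Gen 4 (rule 195): 00011101001100
Gen 5 (rule 101): 11000111000101
Gen 6 (rule 158): 10101110101101
Gen 7 (rule 105): 01011011011110
Gen 8 (rule 195): 10001001001110
Gen 9 (rule 101): 10101001000010
Gen 10 (rule 158): 10101111100111

Answer: 10101111100111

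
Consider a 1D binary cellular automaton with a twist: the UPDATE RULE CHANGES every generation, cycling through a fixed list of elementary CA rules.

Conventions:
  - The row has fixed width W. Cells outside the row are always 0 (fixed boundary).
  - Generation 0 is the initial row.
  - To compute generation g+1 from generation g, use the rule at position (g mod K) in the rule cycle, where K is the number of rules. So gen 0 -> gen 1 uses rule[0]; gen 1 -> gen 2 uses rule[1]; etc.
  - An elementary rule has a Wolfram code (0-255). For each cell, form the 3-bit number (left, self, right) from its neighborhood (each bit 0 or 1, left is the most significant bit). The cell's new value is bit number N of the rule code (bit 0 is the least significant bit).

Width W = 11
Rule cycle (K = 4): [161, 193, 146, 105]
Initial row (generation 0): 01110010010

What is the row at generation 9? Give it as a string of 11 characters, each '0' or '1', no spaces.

Answer: 01000010000

Derivation:
Gen 0: 01110010010
Gen 1 (rule 161): 00100000000
Gen 2 (rule 193): 10001111111
Gen 3 (rule 146): 01010111110
Gen 4 (rule 105): 00101100010
Gen 5 (rule 161): 10010001000
Gen 6 (rule 193): 00000100011
Gen 7 (rule 146): 00001010100
Gen 8 (rule 105): 11100101001
Gen 9 (rule 161): 01000010000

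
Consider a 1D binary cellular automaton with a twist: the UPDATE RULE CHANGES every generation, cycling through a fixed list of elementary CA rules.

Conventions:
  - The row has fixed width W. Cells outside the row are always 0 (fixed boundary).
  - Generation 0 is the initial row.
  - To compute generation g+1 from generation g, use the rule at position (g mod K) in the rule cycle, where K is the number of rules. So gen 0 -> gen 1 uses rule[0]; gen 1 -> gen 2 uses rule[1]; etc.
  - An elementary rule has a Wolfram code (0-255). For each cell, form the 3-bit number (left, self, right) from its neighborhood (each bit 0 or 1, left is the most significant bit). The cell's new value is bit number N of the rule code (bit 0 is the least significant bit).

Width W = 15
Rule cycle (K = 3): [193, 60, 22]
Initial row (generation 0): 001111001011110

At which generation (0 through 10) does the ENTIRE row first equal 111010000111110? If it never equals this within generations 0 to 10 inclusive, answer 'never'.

Answer: never

Derivation:
Gen 0: 001111001011110
Gen 1 (rule 193): 100111000001110
Gen 2 (rule 60): 110100100001001
Gen 3 (rule 22): 000111110011111
Gen 4 (rule 193): 110011110001111
Gen 5 (rule 60): 101010001001000
Gen 6 (rule 22): 101011011111100
Gen 7 (rule 193): 000001001111101
Gen 8 (rule 60): 000001101000011
Gen 9 (rule 22): 000010001100100
Gen 10 (rule 193): 111000100100001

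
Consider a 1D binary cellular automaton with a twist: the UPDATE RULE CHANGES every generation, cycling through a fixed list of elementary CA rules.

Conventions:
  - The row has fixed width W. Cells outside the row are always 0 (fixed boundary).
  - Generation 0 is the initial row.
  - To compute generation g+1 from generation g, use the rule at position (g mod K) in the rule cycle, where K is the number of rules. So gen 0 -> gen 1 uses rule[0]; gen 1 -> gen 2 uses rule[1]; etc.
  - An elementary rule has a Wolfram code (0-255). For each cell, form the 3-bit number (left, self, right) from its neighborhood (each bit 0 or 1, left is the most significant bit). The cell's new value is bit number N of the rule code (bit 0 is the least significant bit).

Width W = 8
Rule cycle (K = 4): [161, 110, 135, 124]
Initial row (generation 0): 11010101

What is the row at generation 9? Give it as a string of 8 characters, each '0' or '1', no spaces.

Gen 0: 11010101
Gen 1 (rule 161): 00101010
Gen 2 (rule 110): 01111110
Gen 3 (rule 135): 10111100
Gen 4 (rule 124): 11100110
Gen 5 (rule 161): 01000000
Gen 6 (rule 110): 11000000
Gen 7 (rule 135): 00011111
Gen 8 (rule 124): 00010001
Gen 9 (rule 161): 11000100

Answer: 11000100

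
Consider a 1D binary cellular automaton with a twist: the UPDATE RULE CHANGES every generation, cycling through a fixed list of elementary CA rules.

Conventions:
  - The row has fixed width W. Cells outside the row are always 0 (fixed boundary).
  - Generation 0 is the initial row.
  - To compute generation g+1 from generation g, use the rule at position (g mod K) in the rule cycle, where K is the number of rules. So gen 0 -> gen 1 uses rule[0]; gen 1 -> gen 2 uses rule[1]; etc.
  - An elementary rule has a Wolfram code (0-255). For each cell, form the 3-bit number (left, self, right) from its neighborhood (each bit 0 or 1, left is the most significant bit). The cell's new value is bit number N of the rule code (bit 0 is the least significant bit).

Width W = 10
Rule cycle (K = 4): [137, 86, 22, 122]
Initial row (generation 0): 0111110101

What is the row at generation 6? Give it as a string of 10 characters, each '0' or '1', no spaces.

Gen 0: 0111110101
Gen 1 (rule 137): 0111100000
Gen 2 (rule 86): 1000110000
Gen 3 (rule 22): 1101001000
Gen 4 (rule 122): 1110110100
Gen 5 (rule 137): 1100100001
Gen 6 (rule 86): 0111110011

Answer: 0111110011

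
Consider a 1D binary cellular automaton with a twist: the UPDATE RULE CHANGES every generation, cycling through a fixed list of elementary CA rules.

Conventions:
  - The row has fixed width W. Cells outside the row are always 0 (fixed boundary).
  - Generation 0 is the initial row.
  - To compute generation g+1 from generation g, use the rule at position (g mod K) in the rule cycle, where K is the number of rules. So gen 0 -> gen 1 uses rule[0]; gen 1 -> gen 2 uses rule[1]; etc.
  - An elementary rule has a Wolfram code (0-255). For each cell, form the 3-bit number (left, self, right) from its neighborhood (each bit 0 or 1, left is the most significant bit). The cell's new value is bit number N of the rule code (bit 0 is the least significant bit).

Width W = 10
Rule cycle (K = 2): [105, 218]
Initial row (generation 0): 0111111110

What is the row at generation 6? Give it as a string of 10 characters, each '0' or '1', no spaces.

Answer: 1111001111

Derivation:
Gen 0: 0111111110
Gen 1 (rule 105): 0100000010
Gen 2 (rule 218): 1010000101
Gen 3 (rule 105): 0100110010
Gen 4 (rule 218): 1011111101
Gen 5 (rule 105): 0110000110
Gen 6 (rule 218): 1111001111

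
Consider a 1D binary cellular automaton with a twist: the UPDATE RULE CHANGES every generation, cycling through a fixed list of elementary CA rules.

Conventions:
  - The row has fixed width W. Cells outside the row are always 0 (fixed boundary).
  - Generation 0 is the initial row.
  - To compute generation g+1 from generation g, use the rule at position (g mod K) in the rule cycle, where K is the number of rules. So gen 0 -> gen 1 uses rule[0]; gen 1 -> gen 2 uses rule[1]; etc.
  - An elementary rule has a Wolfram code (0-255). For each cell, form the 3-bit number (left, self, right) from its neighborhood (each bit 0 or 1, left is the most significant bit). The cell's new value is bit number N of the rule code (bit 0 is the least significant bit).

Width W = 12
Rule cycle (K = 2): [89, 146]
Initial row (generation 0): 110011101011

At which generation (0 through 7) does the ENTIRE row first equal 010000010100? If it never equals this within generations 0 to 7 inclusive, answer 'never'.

Gen 0: 110011101011
Gen 1 (rule 89): 111010100011
Gen 2 (rule 146): 010000010100
Gen 3 (rule 89): 001111000011
Gen 4 (rule 146): 010110100100
Gen 5 (rule 89): 000110010011
Gen 6 (rule 146): 001001101100
Gen 7 (rule 89): 100101101111

Answer: 2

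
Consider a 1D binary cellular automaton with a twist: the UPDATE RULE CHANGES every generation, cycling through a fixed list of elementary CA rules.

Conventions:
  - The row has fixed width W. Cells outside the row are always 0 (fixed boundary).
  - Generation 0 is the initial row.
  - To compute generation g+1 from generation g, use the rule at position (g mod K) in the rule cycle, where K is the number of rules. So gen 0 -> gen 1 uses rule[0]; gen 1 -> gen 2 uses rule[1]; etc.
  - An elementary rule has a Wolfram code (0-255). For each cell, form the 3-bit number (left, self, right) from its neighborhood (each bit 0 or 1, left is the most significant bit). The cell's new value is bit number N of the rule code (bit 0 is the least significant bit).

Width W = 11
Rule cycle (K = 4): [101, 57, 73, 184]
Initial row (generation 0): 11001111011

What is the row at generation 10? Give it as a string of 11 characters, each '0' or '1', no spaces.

Gen 0: 11001111011
Gen 1 (rule 101): 01000001101
Gen 2 (rule 57): 00111101010
Gen 3 (rule 73): 10100100000
Gen 4 (rule 184): 01010010000
Gen 5 (rule 101): 01110010111
Gen 6 (rule 57): 01001001100
Gen 7 (rule 73): 00000001101
Gen 8 (rule 184): 00000001010
Gen 9 (rule 101): 11111101110
Gen 10 (rule 57): 10000011001

Answer: 10000011001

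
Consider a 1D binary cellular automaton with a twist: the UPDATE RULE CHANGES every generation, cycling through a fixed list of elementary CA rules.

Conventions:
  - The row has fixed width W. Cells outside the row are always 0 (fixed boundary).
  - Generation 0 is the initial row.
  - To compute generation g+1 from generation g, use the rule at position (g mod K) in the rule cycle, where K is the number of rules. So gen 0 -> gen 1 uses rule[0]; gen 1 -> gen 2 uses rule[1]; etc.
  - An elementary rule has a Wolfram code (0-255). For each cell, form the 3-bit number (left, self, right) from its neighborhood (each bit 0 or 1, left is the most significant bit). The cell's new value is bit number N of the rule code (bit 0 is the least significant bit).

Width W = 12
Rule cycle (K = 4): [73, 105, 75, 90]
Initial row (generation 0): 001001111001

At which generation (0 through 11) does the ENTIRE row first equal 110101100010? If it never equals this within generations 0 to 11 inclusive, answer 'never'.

Answer: never

Derivation:
Gen 0: 001001111001
Gen 1 (rule 73): 100001001000
Gen 2 (rule 105): 001100000011
Gen 3 (rule 75): 111101111111
Gen 4 (rule 90): 100101000001
Gen 5 (rule 73): 000000011100
Gen 6 (rule 105): 111111010101
Gen 7 (rule 75): 100001000000
Gen 8 (rule 90): 010010100000
Gen 9 (rule 73): 000000001111
Gen 10 (rule 105): 111111101001
Gen 11 (rule 75): 100000100010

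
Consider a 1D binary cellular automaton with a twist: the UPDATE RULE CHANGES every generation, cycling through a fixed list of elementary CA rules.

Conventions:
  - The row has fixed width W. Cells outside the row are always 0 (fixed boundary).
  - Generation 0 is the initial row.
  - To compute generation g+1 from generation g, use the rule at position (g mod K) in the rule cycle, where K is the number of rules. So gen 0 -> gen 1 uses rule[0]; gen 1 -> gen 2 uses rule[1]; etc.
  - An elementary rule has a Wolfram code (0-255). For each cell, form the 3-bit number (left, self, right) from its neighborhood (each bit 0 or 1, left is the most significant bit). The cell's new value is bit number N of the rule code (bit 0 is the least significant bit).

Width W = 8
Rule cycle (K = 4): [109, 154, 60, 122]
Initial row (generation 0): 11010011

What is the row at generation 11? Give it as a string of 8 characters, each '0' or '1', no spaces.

Answer: 01010101

Derivation:
Gen 0: 11010011
Gen 1 (rule 109): 11110011
Gen 2 (rule 154): 11101110
Gen 3 (rule 60): 10011001
Gen 4 (rule 122): 01111110
Gen 5 (rule 109): 01000010
Gen 6 (rule 154): 10100101
Gen 7 (rule 60): 11110111
Gen 8 (rule 122): 10011101
Gen 9 (rule 109): 10010111
Gen 10 (rule 154): 01100110
Gen 11 (rule 60): 01010101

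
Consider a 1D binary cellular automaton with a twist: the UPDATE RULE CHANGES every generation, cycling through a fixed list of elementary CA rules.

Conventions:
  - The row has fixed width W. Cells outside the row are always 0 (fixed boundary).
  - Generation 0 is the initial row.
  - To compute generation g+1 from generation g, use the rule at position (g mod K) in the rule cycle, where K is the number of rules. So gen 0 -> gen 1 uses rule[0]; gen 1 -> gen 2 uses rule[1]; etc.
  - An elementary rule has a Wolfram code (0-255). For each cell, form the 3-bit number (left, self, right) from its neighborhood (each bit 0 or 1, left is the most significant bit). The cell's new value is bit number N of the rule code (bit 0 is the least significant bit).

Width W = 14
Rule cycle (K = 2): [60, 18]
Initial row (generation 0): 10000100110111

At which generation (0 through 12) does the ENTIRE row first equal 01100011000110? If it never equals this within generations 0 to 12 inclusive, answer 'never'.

Gen 0: 10000100110111
Gen 1 (rule 60): 11000110101100
Gen 2 (rule 18): 00101000000010
Gen 3 (rule 60): 00111100000011
Gen 4 (rule 18): 01000010000100
Gen 5 (rule 60): 01100011000110
Gen 6 (rule 18): 10010100101001
Gen 7 (rule 60): 11011110111101
Gen 8 (rule 18): 00000000000000
Gen 9 (rule 60): 00000000000000
Gen 10 (rule 18): 00000000000000
Gen 11 (rule 60): 00000000000000
Gen 12 (rule 18): 00000000000000

Answer: 5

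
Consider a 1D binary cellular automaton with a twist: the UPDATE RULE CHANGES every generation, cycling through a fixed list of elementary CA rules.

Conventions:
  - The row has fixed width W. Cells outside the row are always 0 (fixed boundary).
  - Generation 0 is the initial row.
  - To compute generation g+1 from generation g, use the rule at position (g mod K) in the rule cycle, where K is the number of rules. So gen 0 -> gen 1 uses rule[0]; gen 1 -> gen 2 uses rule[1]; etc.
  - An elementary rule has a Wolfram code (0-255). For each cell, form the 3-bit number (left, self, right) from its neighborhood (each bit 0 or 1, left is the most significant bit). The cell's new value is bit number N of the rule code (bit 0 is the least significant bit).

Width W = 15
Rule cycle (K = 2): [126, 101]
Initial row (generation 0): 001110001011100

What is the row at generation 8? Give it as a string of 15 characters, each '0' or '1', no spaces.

Gen 0: 001110001011100
Gen 1 (rule 126): 011011011110110
Gen 2 (rule 101): 001101100011010
Gen 3 (rule 126): 011111110111111
Gen 4 (rule 101): 000000011000001
Gen 5 (rule 126): 000000111100011
Gen 6 (rule 101): 111110000101001
Gen 7 (rule 126): 100011001111111
Gen 8 (rule 101): 101001000000001

Answer: 101001000000001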